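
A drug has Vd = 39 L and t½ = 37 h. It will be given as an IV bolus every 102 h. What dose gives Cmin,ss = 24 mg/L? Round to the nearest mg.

5390 mg

τ/t½ = 102/37 ≈ 2.7568, so f = (1/2)^(102/37) ≈ 0.147956.
Cmin,ss = (D/Vd)·f/(1−f), so D = Cmin,ss·Vd·(1−f)/f.
D = 24 × 39 × (1−f)/f ≈ 24 × 39 × 5.75877 ≈ 5390.21 mg.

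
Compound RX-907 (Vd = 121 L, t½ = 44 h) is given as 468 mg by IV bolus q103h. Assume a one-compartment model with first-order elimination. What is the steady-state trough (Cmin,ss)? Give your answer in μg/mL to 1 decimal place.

1.0 μg/mL

τ/t½ = 103/44 ≈ 2.3409, so fraction remaining f = (1/2)^(103/44) ≈ 0.1974.
At steady state, accumulation factor R = 1/(1 − e^(−kτ)) ≈ 1.2460.
Single-dose peak C₀ = D/Vd = 468/121 ≈ 3.868 μg/mL.
Cmax,ss = C₀/(1 − f) ≈ 3.868/0.8026 ≈ 4.819 μg/mL.
Steady-state trough Cmin,ss = Cmax,ss·f ≈ 4.819 × 0.1974 ≈ 0.951 μg/mL.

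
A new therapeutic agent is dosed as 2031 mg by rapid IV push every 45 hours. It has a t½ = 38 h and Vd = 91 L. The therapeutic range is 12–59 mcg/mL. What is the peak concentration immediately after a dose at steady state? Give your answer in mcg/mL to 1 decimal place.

39.9 mcg/mL

Over one 45-h interval, 45/38 ≈ 1.1842 half-lives elapse, leaving f ≈ 0.4401 of each dose.
Accumulation ratio R = 1/(1 − f) ≈ 1/0.5599 ≈ 1.7860.
Each bolus raises the concentration by D/Vd = 2031/91 ≈ 22.319 mcg/mL.
Cmax,ss = C₀/(1 − f) ≈ 22.319/0.5599 ≈ 39.862 mcg/mL.
Peak 39.9 mcg/mL vs MTC 59 mcg/mL: below toxic threshold.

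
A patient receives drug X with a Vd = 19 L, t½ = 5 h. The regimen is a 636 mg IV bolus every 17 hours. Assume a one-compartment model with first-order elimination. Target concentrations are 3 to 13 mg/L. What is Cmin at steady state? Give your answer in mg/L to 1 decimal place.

Over one 17-h interval, 17/5 ≈ 3.4 half-lives elapse, leaving f ≈ 0.0947 of each dose.
Single-dose peak C₀ = D/Vd = 636/19 ≈ 33.474 mg/L.
Steady-state trough Cmin,ss = C₀·f/(1−f) ≈ 33.474 × 0.0947/0.9053 ≈ 3.502 mg/L.
Trough 3.5 mg/L vs MEC 3 mg/L: adequate.

3.5 mg/L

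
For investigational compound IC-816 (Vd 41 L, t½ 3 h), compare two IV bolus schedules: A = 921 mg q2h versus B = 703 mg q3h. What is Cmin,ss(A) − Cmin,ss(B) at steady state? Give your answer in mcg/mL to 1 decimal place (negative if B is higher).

Regimen A: f = (1/2)^(2/3) ≈ 0.6300; Cmin,ss = (921/41)·f/(1−f) ≈ 38.249 mcg/mL.
Regimen B: f = (1/2)^(3/3) ≈ 0.5000; Cmin,ss = (703/41)·f/(1−f) ≈ 17.146 mcg/mL.
Difference ≈ 38.249 − 17.146 ≈ 21.103 mcg/mL.

21.1 mcg/mL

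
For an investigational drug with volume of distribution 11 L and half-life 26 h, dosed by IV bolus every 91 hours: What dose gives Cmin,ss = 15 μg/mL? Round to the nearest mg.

1702 mg

τ/t½ = 91/26 ≈ 3.5, so f = (1/2)^(91/26) ≈ 0.088388.
Cmin,ss = (D/Vd)·f/(1−f), so D = Cmin,ss·Vd·(1−f)/f.
D = 15 × 11 × (1−f)/f ≈ 15 × 11 × 10.31375 ≈ 1701.77 mg.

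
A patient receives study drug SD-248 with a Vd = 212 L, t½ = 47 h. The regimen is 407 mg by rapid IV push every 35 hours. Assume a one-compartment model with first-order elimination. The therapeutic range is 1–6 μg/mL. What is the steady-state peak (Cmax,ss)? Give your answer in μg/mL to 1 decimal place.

Over one 35-h interval, 35/47 ≈ 0.74468 half-lives elapse, leaving f ≈ 0.5968 of each dose.
At steady state, accumulation factor R = 1/(1 − e^(−kτ)) ≈ 2.4802.
Single-dose peak C₀ = D/Vd = 407/212 ≈ 1.920 μg/mL.
Steady-state peak Cmax,ss = C₀·R ≈ 1.920 × 2.4802 ≈ 4.762 μg/mL.
Peak 4.8 μg/mL vs MTC 6 μg/mL: below toxic threshold.

4.8 μg/mL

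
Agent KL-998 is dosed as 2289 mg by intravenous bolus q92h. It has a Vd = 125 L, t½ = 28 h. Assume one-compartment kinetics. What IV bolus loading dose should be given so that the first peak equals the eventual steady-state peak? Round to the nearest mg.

f = (1/2)^(92/28) ≈ 0.102542; accumulation ratio R = 1/(1−f) ≈ 1.11426.
Loading dose to hit Cmax,ss on first dose: D_load = D_maint·R ≈ 2289 × 1.11426 ≈ 2550.54 mg.

2551 mg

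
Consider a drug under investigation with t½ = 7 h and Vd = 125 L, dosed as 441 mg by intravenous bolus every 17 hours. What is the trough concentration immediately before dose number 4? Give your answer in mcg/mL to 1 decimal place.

f = (1/2)^(τ/t½) = (1/2)^(17/7) ≈ 0.1857.
C₀ = D/Vd = 441/125 ≈ 3.528 mcg/mL.
Before the 4th dose, 3 doses have been given. Superposition: Cmin = C₀·(f + f² + … + f^3).
≈ 3.528 × (0.1857 + 0.0345 + 0.0064) ≈ 3.528 × 0.2266 ≈ 0.799 mcg/mL.

0.8 mcg/mL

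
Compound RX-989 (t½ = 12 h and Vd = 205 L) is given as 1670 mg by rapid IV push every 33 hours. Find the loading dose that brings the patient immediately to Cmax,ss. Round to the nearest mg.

1962 mg

f = (1/2)^(33/12) ≈ 0.148651; accumulation ratio R = 1/(1−f) ≈ 1.17461.
Loading dose to hit Cmax,ss on first dose: D_load = D_maint·R ≈ 1670 × 1.17461 ≈ 1961.60 mg.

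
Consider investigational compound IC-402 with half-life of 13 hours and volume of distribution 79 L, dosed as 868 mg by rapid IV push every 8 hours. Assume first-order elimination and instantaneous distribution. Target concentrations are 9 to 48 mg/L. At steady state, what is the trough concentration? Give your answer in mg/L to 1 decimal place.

τ/t½ = 8/13 ≈ 0.61538, so fraction remaining f = (1/2)^(8/13) ≈ 0.6528.
At steady state, accumulation factor R = 1/(1 − e^(−kτ)) ≈ 2.8802.
Single-dose peak C₀ = D/Vd = 868/79 ≈ 10.987 mg/L.
Cmax,ss = C₀/(1 − f) ≈ 10.987/0.3472 ≈ 31.645 mg/L.
One interval later, Cmin,ss = Cmax,ss·e^(−kτ) ≈ 31.645 × 0.6528 ≈ 20.658 mg/L.
Trough 20.7 mg/L vs MEC 9 mg/L: adequate.

20.7 mg/L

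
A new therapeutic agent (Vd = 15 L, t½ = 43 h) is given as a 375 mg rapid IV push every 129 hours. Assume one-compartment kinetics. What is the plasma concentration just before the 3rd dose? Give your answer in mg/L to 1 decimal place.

f = (1/2)^(τ/t½) = (1/2)^(129/43) ≈ 0.1250.
C₀ = D/Vd = 375/15 ≈ 25.000 mg/L.
Before the 3rd dose, 2 doses have been given. Superposition: Cmin = C₀·(f + f²).
≈ 25.000 × (0.1250 + 0.0156) ≈ 25.000 × 0.1406 ≈ 3.515 mg/L.

3.5 mg/L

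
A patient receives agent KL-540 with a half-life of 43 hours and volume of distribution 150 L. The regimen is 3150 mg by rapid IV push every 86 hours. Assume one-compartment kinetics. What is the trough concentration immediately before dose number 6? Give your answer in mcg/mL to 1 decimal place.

7.0 mcg/mL

f = (1/2)^(τ/t½) = (1/2)^(86/43) ≈ 0.2500.
C₀ = D/Vd = 3150/150 ≈ 21.000 mcg/mL.
Before the 6th dose, 5 doses have been given. Superposition: Cmin = C₀·(f + f² + … + f^5).
≈ 21.000 × (0.2500 + 0.0625 + 0.0156 + 0.0039 + 0.0010) ≈ 21.000 × 0.3330 ≈ 6.993 mcg/mL.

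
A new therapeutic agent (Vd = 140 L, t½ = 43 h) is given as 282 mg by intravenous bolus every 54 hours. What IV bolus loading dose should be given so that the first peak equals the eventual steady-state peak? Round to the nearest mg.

485 mg

f = (1/2)^(54/43) ≈ 0.418757; accumulation ratio R = 1/(1−f) ≈ 1.72045.
Loading dose to hit Cmax,ss on first dose: D_load = D_maint·R ≈ 282 × 1.72045 ≈ 485.17 mg.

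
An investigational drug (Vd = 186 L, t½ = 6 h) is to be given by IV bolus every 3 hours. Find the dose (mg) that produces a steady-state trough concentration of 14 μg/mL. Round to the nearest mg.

1079 mg

τ/t½ = 3/6 ≈ 0.5, so f = (1/2)^(3/6) ≈ 0.707107.
Cmin,ss = (D/Vd)·f/(1−f), so D = Cmin,ss·Vd·(1−f)/f.
D = 14 × 186 × (1−f)/f ≈ 14 × 186 × 0.41421 ≈ 1078.60 mg.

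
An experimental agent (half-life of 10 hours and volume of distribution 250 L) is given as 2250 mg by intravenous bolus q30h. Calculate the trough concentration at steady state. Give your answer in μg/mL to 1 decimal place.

1.3 μg/mL

The dosing interval is 3 half-lives, so f = 2^(−3) = 0.125.
At steady state, R = 1/(1 − 0.125) = 8/7.
Single-dose peak C₀ = D/Vd = 2250/250 = 9 μg/mL.
Steady-state peak Cmax,ss = C₀·R = 9 × 8/7 ≈ 10.286 μg/mL.
Steady-state trough Cmin,ss = Cmax,ss·f ≈ 10.286 × 0.125 ≈ 1.286 μg/mL.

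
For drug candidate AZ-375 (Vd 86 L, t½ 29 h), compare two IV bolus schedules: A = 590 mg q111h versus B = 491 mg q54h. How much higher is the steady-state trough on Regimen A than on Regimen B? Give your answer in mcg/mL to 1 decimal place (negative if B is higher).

-1.6 mcg/mL

Regimen A: f = (1/2)^(111/29) ≈ 0.0704; Cmin,ss = (590/86)·f/(1−f) ≈ 0.520 mcg/mL.
Regimen B: f = (1/2)^(54/29) ≈ 0.2751; Cmin,ss = (491/86)·f/(1−f) ≈ 2.167 mcg/mL.
Difference ≈ 0.520 − 2.167 ≈ -1.647 mcg/mL.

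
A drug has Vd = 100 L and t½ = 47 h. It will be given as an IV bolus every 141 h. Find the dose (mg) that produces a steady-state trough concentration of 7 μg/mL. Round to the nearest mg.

τ/t½ = 141/47 ≈ 3, so f = (1/2)^(141/47) ≈ 0.125000.
Cmin,ss = (D/Vd)·f/(1−f), so D = Cmin,ss·Vd·(1−f)/f.
D = 7 × 100 × (1−f)/f ≈ 7 × 100 × 7.00000 ≈ 4900.00 mg.

4900 mg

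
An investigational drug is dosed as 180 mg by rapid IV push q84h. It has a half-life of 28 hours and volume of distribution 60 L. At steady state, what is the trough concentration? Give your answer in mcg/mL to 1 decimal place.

The dosing interval is 3 half-lives, so f = 2^(−3) = 0.125.
At steady state, R = 1/(1 − 0.125) = 8/7.
Single-dose peak C₀ = D/Vd = 180/60 = 3 mcg/mL.
Steady-state peak Cmax,ss = C₀·R = 3 × 8/7 ≈ 3.429 mcg/mL.
Steady-state trough Cmin,ss = Cmax,ss·f ≈ 3.429 × 0.125 ≈ 0.429 mcg/mL.

0.4 mcg/mL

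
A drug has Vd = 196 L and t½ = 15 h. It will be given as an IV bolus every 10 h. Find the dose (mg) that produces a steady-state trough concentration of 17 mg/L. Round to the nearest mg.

1957 mg

τ/t½ = 10/15 ≈ 0.66667, so f = (1/2)^(10/15) ≈ 0.629961.
Cmin,ss = (D/Vd)·f/(1−f), so D = Cmin,ss·Vd·(1−f)/f.
D = 17 × 196 × (1−f)/f ≈ 17 × 196 × 0.58740 ≈ 1957.22 mg.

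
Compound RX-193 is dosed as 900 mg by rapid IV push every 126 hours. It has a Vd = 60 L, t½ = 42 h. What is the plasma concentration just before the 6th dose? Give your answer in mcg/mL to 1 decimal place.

f = (1/2)^(τ/t½) = (1/2)^(126/42) ≈ 0.1250.
C₀ = D/Vd = 900/60 ≈ 15.000 mcg/mL.
Before the 6th dose, 5 doses have been given. Superposition: Cmin = C₀·(f + f² + … + f^5).
≈ 15.000 × (0.1250 + 0.0156 + 0.0020 + 0.0002 + 0.0000) ≈ 15.000 × 0.1428 ≈ 2.142 mcg/mL.

2.1 mcg/mL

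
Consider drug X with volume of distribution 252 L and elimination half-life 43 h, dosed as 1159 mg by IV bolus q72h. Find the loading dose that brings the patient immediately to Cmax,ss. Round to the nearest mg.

f = (1/2)^(72/43) ≈ 0.313292; accumulation ratio R = 1/(1−f) ≈ 1.45622.
Loading dose to hit Cmax,ss on first dose: D_load = D_maint·R ≈ 1159 × 1.45622 ≈ 1687.76 mg.

1688 mg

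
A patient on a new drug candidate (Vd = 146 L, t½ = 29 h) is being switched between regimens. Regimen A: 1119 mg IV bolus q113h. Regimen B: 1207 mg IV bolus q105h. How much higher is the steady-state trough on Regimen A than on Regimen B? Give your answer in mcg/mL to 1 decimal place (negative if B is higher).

-0.2 mcg/mL

Regimen A: f = (1/2)^(113/29) ≈ 0.0671; Cmin,ss = (1119/146)·f/(1−f) ≈ 0.551 mcg/mL.
Regimen B: f = (1/2)^(105/29) ≈ 0.0813; Cmin,ss = (1207/146)·f/(1−f) ≈ 0.732 mcg/mL.
Difference ≈ 0.551 − 0.732 ≈ -0.181 mcg/mL.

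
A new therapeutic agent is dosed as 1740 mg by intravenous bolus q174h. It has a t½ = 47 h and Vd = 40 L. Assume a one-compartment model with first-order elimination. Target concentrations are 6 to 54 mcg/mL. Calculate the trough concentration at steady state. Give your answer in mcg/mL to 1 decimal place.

Over one 174-h interval, 174/47 ≈ 3.7021 half-lives elapse, leaving f ≈ 0.0768 of each dose.
At steady state, accumulation factor R = 1/(1 − e^(−kτ)) ≈ 1.0832.
Single-dose peak C₀ = D/Vd = 1740/40 ≈ 43.500 mcg/mL.
Steady-state peak Cmax,ss = C₀·R ≈ 43.500 × 1.0832 ≈ 47.119 mcg/mL.
One interval later, Cmin,ss = Cmax,ss·e^(−kτ) ≈ 47.119 × 0.0768 ≈ 3.619 mcg/mL.
Trough 3.6 mcg/mL vs MEC 6 mcg/mL: subtherapeutic.

3.6 mcg/mL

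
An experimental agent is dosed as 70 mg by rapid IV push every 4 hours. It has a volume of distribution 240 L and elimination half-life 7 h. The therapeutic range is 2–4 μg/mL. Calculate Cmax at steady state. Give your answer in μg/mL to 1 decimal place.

0.9 μg/mL

k = ln2/t½ = ln2/7 ≈ 0.099021 h⁻¹; fraction remaining f = e^(−kτ) = e^(−0.099021×4) ≈ 0.6730.
At steady state, accumulation factor R = 1/(1 − e^(−kτ)) ≈ 3.0581.
Single-dose peak C₀ = D/Vd = 70/240 ≈ 0.292 μg/mL.
Cmax,ss = C₀/(1 − f) ≈ 0.292/0.3270 ≈ 0.893 μg/mL.
Peak 0.9 μg/mL vs MTC 4 μg/mL: below toxic threshold.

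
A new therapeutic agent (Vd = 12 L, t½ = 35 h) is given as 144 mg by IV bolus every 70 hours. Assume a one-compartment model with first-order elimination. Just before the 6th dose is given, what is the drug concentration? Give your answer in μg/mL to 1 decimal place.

f = (1/2)^(τ/t½) = (1/2)^(70/35) ≈ 0.2500.
C₀ = D/Vd = 144/12 ≈ 12.000 μg/mL.
Before the 6th dose, 5 doses have been given. Superposition: Cmin = C₀·(f + f² + … + f^5).
≈ 12.000 × (0.2500 + 0.0625 + 0.0156 + 0.0039 + 0.0010) ≈ 12.000 × 0.3330 ≈ 3.996 μg/mL.

4.0 μg/mL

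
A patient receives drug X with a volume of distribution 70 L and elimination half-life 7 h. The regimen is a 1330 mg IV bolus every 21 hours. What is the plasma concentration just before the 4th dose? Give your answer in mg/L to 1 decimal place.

2.7 mg/L

f = (1/2)^(τ/t½) = (1/2)^(21/7) ≈ 0.1250.
C₀ = D/Vd = 1330/70 ≈ 19.000 mg/L.
Before the 4th dose, 3 doses have been given. Superposition: Cmin = C₀·(f + f² + … + f^3).
≈ 19.000 × (0.1250 + 0.0156 + 0.0020) ≈ 19.000 × 0.1426 ≈ 2.709 mg/L.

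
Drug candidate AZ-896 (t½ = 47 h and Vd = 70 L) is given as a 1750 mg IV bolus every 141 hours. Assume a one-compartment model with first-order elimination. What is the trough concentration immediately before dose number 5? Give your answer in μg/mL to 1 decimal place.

f = (1/2)^(τ/t½) = (1/2)^(141/47) ≈ 0.1250.
C₀ = D/Vd = 1750/70 ≈ 25.000 μg/mL.
Before the 5th dose, 4 doses have been given. Superposition: Cmin = C₀·(f + f² + … + f^4).
≈ 25.000 × (0.1250 + 0.0156 + 0.0020 + 0.0002) ≈ 25.000 × 0.1428 ≈ 3.570 μg/mL.

3.6 μg/mL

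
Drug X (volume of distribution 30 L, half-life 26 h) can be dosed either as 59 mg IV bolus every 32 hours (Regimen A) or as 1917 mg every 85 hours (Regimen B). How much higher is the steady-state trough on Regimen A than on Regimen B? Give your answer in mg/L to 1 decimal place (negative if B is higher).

Regimen A: f = (1/2)^(32/26) ≈ 0.4261; Cmin,ss = (59/30)·f/(1−f) ≈ 1.460 mg/L.
Regimen B: f = (1/2)^(85/26) ≈ 0.1037; Cmin,ss = (1917/30)·f/(1−f) ≈ 7.393 mg/L.
Difference ≈ 1.460 − 7.393 ≈ -5.933 mg/L.

-5.9 mg/L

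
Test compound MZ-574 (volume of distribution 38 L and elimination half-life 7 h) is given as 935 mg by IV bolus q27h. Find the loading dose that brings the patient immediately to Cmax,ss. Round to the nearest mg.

1004 mg

f = (1/2)^(27/7) ≈ 0.069006; accumulation ratio R = 1/(1−f) ≈ 1.07412.
Loading dose to hit Cmax,ss on first dose: D_load = D_maint·R ≈ 935 × 1.07412 ≈ 1004.30 mg.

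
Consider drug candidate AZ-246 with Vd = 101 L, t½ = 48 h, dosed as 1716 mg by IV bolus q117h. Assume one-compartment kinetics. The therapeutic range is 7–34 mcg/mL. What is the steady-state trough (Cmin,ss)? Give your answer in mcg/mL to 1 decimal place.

3.8 mcg/mL

k = ln2/t½ = ln2/48 ≈ 0.014441 h⁻¹; fraction remaining f = e^(−kτ) = e^(−0.014441×117) ≈ 0.1846.
Each bolus raises the concentration by D/Vd = 1716/101 ≈ 16.990 mcg/mL.
Steady-state trough Cmin,ss = C₀·f/(1−f) ≈ 16.990 × 0.1846/0.8154 ≈ 3.846 mcg/mL.
Trough 3.8 mcg/mL vs MEC 7 mcg/mL: subtherapeutic.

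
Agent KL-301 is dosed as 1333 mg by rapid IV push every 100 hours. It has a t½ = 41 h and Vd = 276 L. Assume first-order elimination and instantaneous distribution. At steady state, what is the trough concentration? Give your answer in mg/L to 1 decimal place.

Over one 100-h interval, 100/41 ≈ 2.439 half-lives elapse, leaving f ≈ 0.1844 of each dose.
Single-dose peak C₀ = D/Vd = 1333/276 ≈ 4.830 mg/L.
Steady-state trough Cmin,ss = C₀·f/(1−f) ≈ 4.830 × 0.1844/0.8156 ≈ 1.092 mg/L.

1.1 mg/L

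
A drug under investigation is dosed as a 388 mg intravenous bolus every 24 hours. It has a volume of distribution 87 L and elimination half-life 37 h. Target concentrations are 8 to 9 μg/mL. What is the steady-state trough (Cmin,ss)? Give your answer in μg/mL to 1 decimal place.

Over one 24-h interval, 24/37 ≈ 0.64865 half-lives elapse, leaving f ≈ 0.6379 of each dose.
Each bolus raises the concentration by D/Vd = 388/87 ≈ 4.460 μg/mL.
Steady-state trough Cmin,ss = C₀·f/(1−f) ≈ 4.460 × 0.6379/0.3621 ≈ 7.857 μg/mL.
Trough 7.9 μg/mL vs MEC 8 μg/mL: subtherapeutic.

7.9 μg/mL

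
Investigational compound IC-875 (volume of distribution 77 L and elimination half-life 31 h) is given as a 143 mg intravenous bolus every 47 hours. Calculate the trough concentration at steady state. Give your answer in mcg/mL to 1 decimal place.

τ/t½ = 47/31 ≈ 1.5161, so fraction remaining f = (1/2)^(47/31) ≈ 0.3496.
At steady state, accumulation factor R = 1/(1 − e^(−kτ)) ≈ 1.5375.
Single-dose peak C₀ = D/Vd = 143/77 ≈ 1.857 mcg/mL.
Cmax,ss = C₀/(1 − f) ≈ 1.857/0.6504 ≈ 2.855 mcg/mL.
Steady-state trough Cmin,ss = Cmax,ss·f ≈ 2.855 × 0.3496 ≈ 0.998 mcg/mL.

1.0 mcg/mL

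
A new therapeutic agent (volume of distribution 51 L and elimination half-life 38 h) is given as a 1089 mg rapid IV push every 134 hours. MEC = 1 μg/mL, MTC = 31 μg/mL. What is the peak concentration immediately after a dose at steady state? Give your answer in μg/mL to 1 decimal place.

23.4 μg/mL

k = ln2/t½ = ln2/38 ≈ 0.018241 h⁻¹; fraction remaining f = e^(−kτ) = e^(−0.018241×134) ≈ 0.0868.
At steady state, accumulation factor R = 1/(1 − e^(−kτ)) ≈ 1.0951.
Single-dose peak C₀ = D/Vd = 1089/51 ≈ 21.353 μg/mL.
Steady-state peak Cmax,ss = C₀·R ≈ 21.353 × 1.0951 ≈ 23.384 μg/mL.
Peak 23.4 μg/mL vs MTC 31 μg/mL: below toxic threshold.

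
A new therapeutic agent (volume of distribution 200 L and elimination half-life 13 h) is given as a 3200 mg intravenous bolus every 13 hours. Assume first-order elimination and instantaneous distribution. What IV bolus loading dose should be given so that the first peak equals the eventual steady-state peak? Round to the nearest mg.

f = (1/2)^(13/13) ≈ 0.500000; accumulation ratio R = 1/(1−f) ≈ 2.00000.
Loading dose to hit Cmax,ss on first dose: D_load = D_maint·R ≈ 3200 × 2.00000 ≈ 6400.00 mg.

6400 mg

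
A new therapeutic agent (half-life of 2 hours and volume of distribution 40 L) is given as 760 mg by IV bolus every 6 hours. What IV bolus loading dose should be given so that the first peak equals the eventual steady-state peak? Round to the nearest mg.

f = (1/2)^(6/2) ≈ 0.125000; accumulation ratio R = 1/(1−f) ≈ 1.14286.
Loading dose to hit Cmax,ss on first dose: D_load = D_maint·R ≈ 760 × 1.14286 ≈ 868.57 mg.

869 mg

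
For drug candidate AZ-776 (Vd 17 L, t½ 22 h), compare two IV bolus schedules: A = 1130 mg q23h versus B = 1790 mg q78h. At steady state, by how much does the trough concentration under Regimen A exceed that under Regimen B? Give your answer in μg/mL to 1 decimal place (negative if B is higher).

Regimen A: f = (1/2)^(23/22) ≈ 0.4845; Cmin,ss = (1130/17)·f/(1−f) ≈ 62.473 μg/mL.
Regimen B: f = (1/2)^(78/22) ≈ 0.0856; Cmin,ss = (1790/17)·f/(1−f) ≈ 9.857 μg/mL.
Difference ≈ 62.473 − 9.857 ≈ 52.616 μg/mL.

52.6 μg/mL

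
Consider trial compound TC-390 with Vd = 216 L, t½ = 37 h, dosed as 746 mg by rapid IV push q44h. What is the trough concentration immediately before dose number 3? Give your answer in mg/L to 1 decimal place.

2.2 mg/L

f = (1/2)^(τ/t½) = (1/2)^(44/37) ≈ 0.4385.
C₀ = D/Vd = 746/216 ≈ 3.454 mg/L.
Before the 3rd dose, 2 doses have been given. Superposition: Cmin = C₀·(f + f²).
≈ 3.454 × (0.4385 + 0.1923) ≈ 3.454 × 0.6308 ≈ 2.179 mg/L.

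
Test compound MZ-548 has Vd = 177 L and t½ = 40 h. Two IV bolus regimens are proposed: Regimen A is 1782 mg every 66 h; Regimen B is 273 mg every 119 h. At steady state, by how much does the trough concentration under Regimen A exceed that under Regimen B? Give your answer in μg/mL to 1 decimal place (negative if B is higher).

Regimen A: f = (1/2)^(66/40) ≈ 0.3186; Cmin,ss = (1782/177)·f/(1−f) ≈ 4.707 μg/mL.
Regimen B: f = (1/2)^(119/40) ≈ 0.1272; Cmin,ss = (273/177)·f/(1−f) ≈ 0.225 μg/mL.
Difference ≈ 4.707 − 0.225 ≈ 4.482 μg/mL.

4.5 μg/mL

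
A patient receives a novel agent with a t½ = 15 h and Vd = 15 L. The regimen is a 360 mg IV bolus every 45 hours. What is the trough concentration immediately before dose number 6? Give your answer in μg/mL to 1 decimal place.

3.4 μg/mL

f = (1/2)^(τ/t½) = (1/2)^(45/15) ≈ 0.1250.
C₀ = D/Vd = 360/15 ≈ 24.000 μg/mL.
Before the 6th dose, 5 doses have been given. Superposition: Cmin = C₀·(f + f² + … + f^5).
≈ 24.000 × (0.1250 + 0.0156 + 0.0020 + 0.0002 + 0.0000) ≈ 24.000 × 0.1428 ≈ 3.427 μg/mL.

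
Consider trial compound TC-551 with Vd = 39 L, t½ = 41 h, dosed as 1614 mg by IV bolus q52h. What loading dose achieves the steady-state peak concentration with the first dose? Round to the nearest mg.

f = (1/2)^(52/41) ≈ 0.415151; accumulation ratio R = 1/(1−f) ≈ 1.70984.
Loading dose to hit Cmax,ss on first dose: D_load = D_maint·R ≈ 1614 × 1.70984 ≈ 2759.68 mg.

2760 mg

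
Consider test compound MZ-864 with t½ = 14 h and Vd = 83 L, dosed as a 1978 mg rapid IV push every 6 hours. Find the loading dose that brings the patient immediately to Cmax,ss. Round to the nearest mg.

f = (1/2)^(6/14) ≈ 0.742997; accumulation ratio R = 1/(1−f) ≈ 3.89101.
Loading dose to hit Cmax,ss on first dose: D_load = D_maint·R ≈ 1978 × 3.89101 ≈ 7696.42 mg.

7696 mg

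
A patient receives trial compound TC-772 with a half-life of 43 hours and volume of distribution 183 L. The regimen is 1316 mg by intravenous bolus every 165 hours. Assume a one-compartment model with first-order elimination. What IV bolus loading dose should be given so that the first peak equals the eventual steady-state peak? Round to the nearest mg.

f = (1/2)^(165/43) ≈ 0.069966; accumulation ratio R = 1/(1−f) ≈ 1.07523.
Loading dose to hit Cmax,ss on first dose: D_load = D_maint·R ≈ 1316 × 1.07523 ≈ 1415.00 mg.

1415 mg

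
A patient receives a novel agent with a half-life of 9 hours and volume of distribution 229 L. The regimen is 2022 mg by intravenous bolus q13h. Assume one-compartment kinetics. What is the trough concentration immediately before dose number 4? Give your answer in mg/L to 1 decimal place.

f = (1/2)^(τ/t½) = (1/2)^(13/9) ≈ 0.3674.
C₀ = D/Vd = 2022/229 ≈ 8.830 mg/L.
Before the 4th dose, 3 doses have been given. Superposition: Cmin = C₀·(f + f² + … + f^3).
≈ 8.830 × (0.3674 + 0.1350 + 0.0496) ≈ 8.830 × 0.5520 ≈ 4.874 mg/L.

4.9 mg/L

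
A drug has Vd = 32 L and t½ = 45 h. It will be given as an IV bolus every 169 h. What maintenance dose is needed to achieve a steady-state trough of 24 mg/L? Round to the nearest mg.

9605 mg

τ/t½ = 169/45 ≈ 3.7556, so f = (1/2)^(169/45) ≈ 0.074040.
Cmin,ss = (D/Vd)·f/(1−f), so D = Cmin,ss·Vd·(1−f)/f.
D = 24 × 32 × (1−f)/f ≈ 24 × 32 × 12.50621 ≈ 9604.77 mg.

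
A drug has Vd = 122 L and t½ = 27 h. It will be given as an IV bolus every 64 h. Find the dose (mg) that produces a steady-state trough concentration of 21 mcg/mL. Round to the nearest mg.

10685 mg

τ/t½ = 64/27 ≈ 2.3704, so f = (1/2)^(64/27) ≈ 0.193396.
Cmin,ss = (D/Vd)·f/(1−f), so D = Cmin,ss·Vd·(1−f)/f.
D = 21 × 122 × (1−f)/f ≈ 21 × 122 × 4.17074 ≈ 10685.44 mg.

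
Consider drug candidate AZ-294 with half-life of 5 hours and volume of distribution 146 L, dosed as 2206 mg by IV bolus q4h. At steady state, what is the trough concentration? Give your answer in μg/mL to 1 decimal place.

20.4 μg/mL

Over one 4-h interval, 4/5 ≈ 0.8 half-lives elapse, leaving f ≈ 0.5743 of each dose.
Accumulation ratio R = 1/(1 − f) ≈ 1/0.4257 ≈ 2.3491.
Single-dose peak C₀ = D/Vd = 2206/146 ≈ 15.110 μg/mL.
Cmax,ss = C₀/(1 − f) ≈ 15.110/0.4257 ≈ 35.494 μg/mL.
Steady-state trough Cmin,ss = Cmax,ss·f ≈ 35.494 × 0.5743 ≈ 20.384 μg/mL.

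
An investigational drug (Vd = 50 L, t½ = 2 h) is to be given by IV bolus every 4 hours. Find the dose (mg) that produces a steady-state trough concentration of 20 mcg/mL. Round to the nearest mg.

3000 mg

τ/t½ = 4/2 ≈ 2, so f = (1/2)^(4/2) ≈ 0.250000.
Cmin,ss = (D/Vd)·f/(1−f), so D = Cmin,ss·Vd·(1−f)/f.
D = 20 × 50 × (1−f)/f ≈ 20 × 50 × 3.00000 ≈ 3000.00 mg.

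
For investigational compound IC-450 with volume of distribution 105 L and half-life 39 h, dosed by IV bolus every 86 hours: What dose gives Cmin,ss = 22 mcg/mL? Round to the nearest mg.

8342 mg

τ/t½ = 86/39 ≈ 2.2051, so f = (1/2)^(86/39) ≈ 0.216865.
Cmin,ss = (D/Vd)·f/(1−f), so D = Cmin,ss·Vd·(1−f)/f.
D = 22 × 105 × (1−f)/f ≈ 22 × 105 × 3.61116 ≈ 8341.78 mg.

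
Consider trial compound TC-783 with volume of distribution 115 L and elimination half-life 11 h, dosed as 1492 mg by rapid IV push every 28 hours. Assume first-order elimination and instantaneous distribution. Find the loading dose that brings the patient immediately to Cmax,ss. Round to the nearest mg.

f = (1/2)^(28/11) ≈ 0.171294; accumulation ratio R = 1/(1−f) ≈ 1.20670.
Loading dose to hit Cmax,ss on first dose: D_load = D_maint·R ≈ 1492 × 1.20670 ≈ 1800.40 mg.

1800 mg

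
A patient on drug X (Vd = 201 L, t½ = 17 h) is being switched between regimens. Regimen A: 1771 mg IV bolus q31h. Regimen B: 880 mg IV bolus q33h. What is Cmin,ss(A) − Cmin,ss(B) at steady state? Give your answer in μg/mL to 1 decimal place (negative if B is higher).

1.9 μg/mL

Regimen A: f = (1/2)^(31/17) ≈ 0.2825; Cmin,ss = (1771/201)·f/(1−f) ≈ 3.469 μg/mL.
Regimen B: f = (1/2)^(33/17) ≈ 0.2604; Cmin,ss = (880/201)·f/(1−f) ≈ 1.541 μg/mL.
Difference ≈ 3.469 − 1.541 ≈ 1.928 μg/mL.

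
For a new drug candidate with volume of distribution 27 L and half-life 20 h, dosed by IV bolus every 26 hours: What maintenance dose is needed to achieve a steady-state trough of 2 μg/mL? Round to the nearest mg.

τ/t½ = 26/20 ≈ 1.3, so f = (1/2)^(26/20) ≈ 0.406126.
Cmin,ss = (D/Vd)·f/(1−f), so D = Cmin,ss·Vd·(1−f)/f.
D = 2 × 27 × (1−f)/f ≈ 2 × 27 × 1.46229 ≈ 78.96 mg.

79 mg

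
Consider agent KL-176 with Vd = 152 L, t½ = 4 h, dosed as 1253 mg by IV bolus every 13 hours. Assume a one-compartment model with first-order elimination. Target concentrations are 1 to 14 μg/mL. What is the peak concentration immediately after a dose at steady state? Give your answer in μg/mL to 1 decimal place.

9.2 μg/mL

k = ln2/t½ = ln2/4 ≈ 0.173287 h⁻¹; fraction remaining f = e^(−kτ) = e^(−0.173287×13) ≈ 0.1051.
Accumulation ratio R = 1/(1 − f) ≈ 1/0.8949 ≈ 1.1174.
Single-dose peak C₀ = D/Vd = 1253/152 ≈ 8.243 μg/mL.
Steady-state peak Cmax,ss = C₀·R ≈ 8.243 × 1.1174 ≈ 9.211 μg/mL.
Peak 9.2 μg/mL vs MTC 14 μg/mL: below toxic threshold.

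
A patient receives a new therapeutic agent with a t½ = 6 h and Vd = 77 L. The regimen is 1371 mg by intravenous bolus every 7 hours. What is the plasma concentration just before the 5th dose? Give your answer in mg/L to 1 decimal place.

13.7 mg/L

f = (1/2)^(τ/t½) = (1/2)^(7/6) ≈ 0.4454.
C₀ = D/Vd = 1371/77 ≈ 17.805 mg/L.
Before the 5th dose, 4 doses have been given. Superposition: Cmin = C₀·(f + f² + … + f^4).
≈ 17.805 × (0.4454 + 0.1984 + 0.0884 + 0.0394) ≈ 17.805 × 0.7716 ≈ 13.738 mg/L.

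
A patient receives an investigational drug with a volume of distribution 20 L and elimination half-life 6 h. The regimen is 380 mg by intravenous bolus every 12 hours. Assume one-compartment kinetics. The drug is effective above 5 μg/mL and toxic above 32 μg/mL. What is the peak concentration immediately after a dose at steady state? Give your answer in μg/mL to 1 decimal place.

25.3 μg/mL

τ = 12 h = 2 half-lives, so f = (1/2)^2 = 0.25.
Accumulation ratio R = 1/(1 − f) = 1/0.75 = 4/3.
Single-dose peak C₀ = D/Vd = 380/20 = 19 μg/mL.
Steady-state peak Cmax,ss = C₀·R = 19 × 4/3 ≈ 25.333 μg/mL.
Peak 25.3 μg/mL vs MTC 32 μg/mL: below toxic threshold.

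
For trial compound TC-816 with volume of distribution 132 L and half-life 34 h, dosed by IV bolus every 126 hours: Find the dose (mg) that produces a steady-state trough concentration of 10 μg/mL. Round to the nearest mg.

τ/t½ = 126/34 ≈ 3.7059, so f = (1/2)^(126/34) ≈ 0.076633.
Cmin,ss = (D/Vd)·f/(1−f), so D = Cmin,ss·Vd·(1−f)/f.
D = 10 × 132 × (1−f)/f ≈ 10 × 132 × 12.04921 ≈ 15904.96 mg.

15905 mg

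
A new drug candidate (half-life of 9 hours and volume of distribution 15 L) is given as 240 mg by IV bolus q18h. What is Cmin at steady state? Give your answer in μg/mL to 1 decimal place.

5.3 μg/mL

τ = 18 h = 2 half-lives, so f = (1/2)^2 = 0.25.
Accumulation ratio R = 1/(1 − f) = 1/0.75 = 4/3.
Single-dose peak C₀ = D/Vd = 240/15 = 16 μg/mL.
Steady-state peak Cmax,ss = C₀·R = 16 × 4/3 ≈ 21.333 μg/mL.
Steady-state trough Cmin,ss = Cmax,ss·f ≈ 21.333 × 0.25 ≈ 5.333 μg/mL.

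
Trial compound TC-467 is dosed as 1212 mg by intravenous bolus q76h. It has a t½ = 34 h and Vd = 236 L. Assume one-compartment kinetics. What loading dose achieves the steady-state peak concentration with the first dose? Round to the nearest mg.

1539 mg

f = (1/2)^(76/34) ≈ 0.212378; accumulation ratio R = 1/(1−f) ≈ 1.26964.
Loading dose to hit Cmax,ss on first dose: D_load = D_maint·R ≈ 1212 × 1.26964 ≈ 1538.80 mg.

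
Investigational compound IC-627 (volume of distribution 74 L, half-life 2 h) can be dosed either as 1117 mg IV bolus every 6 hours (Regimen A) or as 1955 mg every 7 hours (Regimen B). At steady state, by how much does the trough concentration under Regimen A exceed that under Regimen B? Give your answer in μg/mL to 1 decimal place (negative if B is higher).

Regimen A: f = (1/2)^(6/2) ≈ 0.1250; Cmin,ss = (1117/74)·f/(1−f) ≈ 2.156 μg/mL.
Regimen B: f = (1/2)^(7/2) ≈ 0.0884; Cmin,ss = (1955/74)·f/(1−f) ≈ 2.562 μg/mL.
Difference ≈ 2.156 − 2.562 ≈ -0.406 μg/mL.

-0.4 μg/mL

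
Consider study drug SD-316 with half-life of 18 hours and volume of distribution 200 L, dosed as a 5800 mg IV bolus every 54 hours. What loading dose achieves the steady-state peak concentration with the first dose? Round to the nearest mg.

f = (1/2)^(54/18) ≈ 0.125000; accumulation ratio R = 1/(1−f) ≈ 1.14286.
Loading dose to hit Cmax,ss on first dose: D_load = D_maint·R ≈ 5800 × 1.14286 ≈ 6628.59 mg.

6629 mg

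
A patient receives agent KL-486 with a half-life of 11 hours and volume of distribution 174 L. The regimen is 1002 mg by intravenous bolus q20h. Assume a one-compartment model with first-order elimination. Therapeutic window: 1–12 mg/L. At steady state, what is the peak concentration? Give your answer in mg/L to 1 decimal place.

8.0 mg/L

k = ln2/t½ = ln2/11 ≈ 0.063013 h⁻¹; fraction remaining f = e^(−kτ) = e^(−0.063013×20) ≈ 0.2836.
Accumulation ratio R = 1/(1 − f) ≈ 1/0.7164 ≈ 1.3959.
Single-dose peak C₀ = D/Vd = 1002/174 ≈ 5.759 mg/L.
Steady-state peak Cmax,ss = C₀·R ≈ 5.759 × 1.3959 ≈ 8.039 mg/L.
Peak 8.0 mg/L vs MTC 12 mg/L: below toxic threshold.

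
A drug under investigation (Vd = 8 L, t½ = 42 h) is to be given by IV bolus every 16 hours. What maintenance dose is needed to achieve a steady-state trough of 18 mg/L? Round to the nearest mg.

τ/t½ = 16/42 ≈ 0.38095, so f = (1/2)^(16/42) ≈ 0.767930.
Cmin,ss = (D/Vd)·f/(1−f), so D = Cmin,ss·Vd·(1−f)/f.
D = 18 × 8 × (1−f)/f ≈ 18 × 8 × 0.30220 ≈ 43.52 mg.

44 mg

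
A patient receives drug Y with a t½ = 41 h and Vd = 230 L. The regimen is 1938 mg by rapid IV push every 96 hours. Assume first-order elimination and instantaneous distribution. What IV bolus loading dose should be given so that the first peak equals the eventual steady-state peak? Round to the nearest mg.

2414 mg

f = (1/2)^(96/41) ≈ 0.197310; accumulation ratio R = 1/(1−f) ≈ 1.24581.
Loading dose to hit Cmax,ss on first dose: D_load = D_maint·R ≈ 1938 × 1.24581 ≈ 2414.38 mg.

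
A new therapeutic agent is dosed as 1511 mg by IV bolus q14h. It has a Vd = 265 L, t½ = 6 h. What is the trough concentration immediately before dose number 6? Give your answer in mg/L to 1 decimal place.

f = (1/2)^(τ/t½) = (1/2)^(14/6) ≈ 0.1984.
C₀ = D/Vd = 1511/265 ≈ 5.702 mg/L.
Before the 6th dose, 5 doses have been given. Superposition: Cmin = C₀·(f + f² + … + f^5).
≈ 5.702 × (0.1984 + 0.0394 + 0.0078 + 0.0015 + 0.0003) ≈ 5.702 × 0.2474 ≈ 1.411 mg/L.

1.4 mg/L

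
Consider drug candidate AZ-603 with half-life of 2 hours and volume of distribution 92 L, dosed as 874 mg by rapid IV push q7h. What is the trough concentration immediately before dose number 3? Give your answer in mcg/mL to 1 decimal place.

0.9 mcg/mL

f = (1/2)^(τ/t½) = (1/2)^(7/2) ≈ 0.0884.
C₀ = D/Vd = 874/92 ≈ 9.500 mcg/mL.
Before the 3rd dose, 2 doses have been given. Superposition: Cmin = C₀·(f + f²).
≈ 9.500 × (0.0884 + 0.0078) ≈ 9.500 × 0.0962 ≈ 0.914 mcg/mL.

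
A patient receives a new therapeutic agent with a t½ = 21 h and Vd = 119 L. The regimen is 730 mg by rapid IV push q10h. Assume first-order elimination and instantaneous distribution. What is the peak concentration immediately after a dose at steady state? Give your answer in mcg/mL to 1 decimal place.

Over one 10-h interval, 10/21 ≈ 0.47619 half-lives elapse, leaving f ≈ 0.7189 of each dose.
At steady state, accumulation factor R = 1/(1 − e^(−kτ)) ≈ 3.5575.
Each bolus raises the concentration by D/Vd = 730/119 ≈ 6.134 mcg/mL.
Steady-state peak Cmax,ss = C₀·R ≈ 6.134 × 3.5575 ≈ 21.822 mcg/mL.

21.8 mcg/mL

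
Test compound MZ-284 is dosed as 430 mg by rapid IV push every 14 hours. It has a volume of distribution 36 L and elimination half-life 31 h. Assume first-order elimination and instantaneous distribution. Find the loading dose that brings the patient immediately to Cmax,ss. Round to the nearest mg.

f = (1/2)^(14/31) ≈ 0.731225; accumulation ratio R = 1/(1−f) ≈ 3.72058.
Loading dose to hit Cmax,ss on first dose: D_load = D_maint·R ≈ 430 × 3.72058 ≈ 1599.85 mg.

1600 mg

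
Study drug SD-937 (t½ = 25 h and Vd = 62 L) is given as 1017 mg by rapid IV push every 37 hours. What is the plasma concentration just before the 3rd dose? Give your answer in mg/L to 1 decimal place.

8.0 mg/L

f = (1/2)^(τ/t½) = (1/2)^(37/25) ≈ 0.3585.
C₀ = D/Vd = 1017/62 ≈ 16.403 mg/L.
Before the 3rd dose, 2 doses have been given. Superposition: Cmin = C₀·(f + f²).
≈ 16.403 × (0.3585 + 0.1285) ≈ 16.403 × 0.4870 ≈ 7.988 mg/L.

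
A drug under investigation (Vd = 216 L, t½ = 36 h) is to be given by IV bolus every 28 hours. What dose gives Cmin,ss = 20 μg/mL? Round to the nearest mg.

3087 mg

τ/t½ = 28/36 ≈ 0.77778, so f = (1/2)^(28/36) ≈ 0.583265.
Cmin,ss = (D/Vd)·f/(1−f), so D = Cmin,ss·Vd·(1−f)/f.
D = 20 × 216 × (1−f)/f ≈ 20 × 216 × 0.71449 ≈ 3086.60 mg.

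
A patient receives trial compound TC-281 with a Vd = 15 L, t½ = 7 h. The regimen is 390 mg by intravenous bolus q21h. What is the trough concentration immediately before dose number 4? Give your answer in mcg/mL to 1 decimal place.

f = (1/2)^(τ/t½) = (1/2)^(21/7) ≈ 0.1250.
C₀ = D/Vd = 390/15 ≈ 26.000 mcg/mL.
Before the 4th dose, 3 doses have been given. Superposition: Cmin = C₀·(f + f² + … + f^3).
≈ 26.000 × (0.1250 + 0.0156 + 0.0020) ≈ 26.000 × 0.1426 ≈ 3.708 mcg/mL.

3.7 mcg/mL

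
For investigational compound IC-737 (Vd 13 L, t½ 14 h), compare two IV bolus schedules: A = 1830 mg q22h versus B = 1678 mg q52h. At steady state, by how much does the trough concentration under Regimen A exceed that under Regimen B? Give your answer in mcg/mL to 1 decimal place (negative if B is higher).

Regimen A: f = (1/2)^(22/14) ≈ 0.3365; Cmin,ss = (1830/13)·f/(1−f) ≈ 71.392 mcg/mL.
Regimen B: f = (1/2)^(52/14) ≈ 0.0762; Cmin,ss = (1678/13)·f/(1−f) ≈ 10.647 mcg/mL.
Difference ≈ 71.392 − 10.647 ≈ 60.745 mcg/mL.

60.7 mcg/mL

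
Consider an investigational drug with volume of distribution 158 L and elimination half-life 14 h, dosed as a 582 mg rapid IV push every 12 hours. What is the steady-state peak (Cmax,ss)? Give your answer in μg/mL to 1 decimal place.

k = ln2/t½ = ln2/14 ≈ 0.049511 h⁻¹; fraction remaining f = e^(−kτ) = e^(−0.049511×12) ≈ 0.5520.
Accumulation ratio R = 1/(1 − f) ≈ 1/0.4480 ≈ 2.2321.
Single-dose peak C₀ = D/Vd = 582/158 ≈ 3.684 μg/mL.
Steady-state peak Cmax,ss = C₀·R ≈ 3.684 × 2.2321 ≈ 8.223 μg/mL.

8.2 μg/mL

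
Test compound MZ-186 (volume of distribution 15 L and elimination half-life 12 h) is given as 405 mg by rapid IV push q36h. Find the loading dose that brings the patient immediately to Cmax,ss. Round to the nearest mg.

f = (1/2)^(36/12) ≈ 0.125000; accumulation ratio R = 1/(1−f) ≈ 1.14286.
Loading dose to hit Cmax,ss on first dose: D_load = D_maint·R ≈ 405 × 1.14286 ≈ 462.86 mg.

463 mg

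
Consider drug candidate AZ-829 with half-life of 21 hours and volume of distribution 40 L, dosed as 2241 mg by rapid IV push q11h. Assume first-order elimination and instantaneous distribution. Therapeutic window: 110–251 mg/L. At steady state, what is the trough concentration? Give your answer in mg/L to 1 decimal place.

128.0 mg/L

Over one 11-h interval, 11/21 ≈ 0.52381 half-lives elapse, leaving f ≈ 0.6955 of each dose.
Single-dose peak C₀ = D/Vd = 2241/40 ≈ 56.025 mg/L.
Steady-state trough Cmin,ss = C₀·f/(1−f) ≈ 56.025 × 0.6955/0.3045 ≈ 127.965 mg/L.
Trough 128.0 mg/L vs MEC 110 mg/L: adequate.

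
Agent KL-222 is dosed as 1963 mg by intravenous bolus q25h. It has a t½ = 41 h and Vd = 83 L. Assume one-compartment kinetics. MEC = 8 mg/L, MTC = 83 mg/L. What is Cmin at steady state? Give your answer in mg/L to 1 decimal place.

45.0 mg/L

Over one 25-h interval, 25/41 ≈ 0.60976 half-lives elapse, leaving f ≈ 0.6553 of each dose.
Accumulation ratio R = 1/(1 − f) ≈ 1/0.3447 ≈ 2.9011.
Each bolus raises the concentration by D/Vd = 1963/83 ≈ 23.651 mg/L.
Steady-state peak Cmax,ss = C₀·R ≈ 23.651 × 2.9011 ≈ 68.614 mg/L.
One interval later, Cmin,ss = Cmax,ss·e^(−kτ) ≈ 68.614 × 0.6553 ≈ 44.963 mg/L.
Trough 45.0 mg/L vs MEC 8 mg/L: adequate.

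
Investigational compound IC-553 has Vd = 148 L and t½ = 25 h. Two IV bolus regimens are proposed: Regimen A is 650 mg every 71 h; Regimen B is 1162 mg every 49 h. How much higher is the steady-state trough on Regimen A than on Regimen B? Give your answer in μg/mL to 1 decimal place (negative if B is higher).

-2.0 μg/mL

Regimen A: f = (1/2)^(71/25) ≈ 0.1397; Cmin,ss = (650/148)·f/(1−f) ≈ 0.713 μg/mL.
Regimen B: f = (1/2)^(49/25) ≈ 0.2570; Cmin,ss = (1162/148)·f/(1−f) ≈ 2.716 μg/mL.
Difference ≈ 0.713 − 2.716 ≈ -2.003 μg/mL.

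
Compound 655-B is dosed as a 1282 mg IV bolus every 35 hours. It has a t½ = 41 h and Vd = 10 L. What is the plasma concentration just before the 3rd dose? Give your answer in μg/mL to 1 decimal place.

f = (1/2)^(τ/t½) = (1/2)^(35/41) ≈ 0.5534.
C₀ = D/Vd = 1282/10 ≈ 128.200 μg/mL.
Before the 3rd dose, 2 doses have been given. Superposition: Cmin = C₀·(f + f²).
≈ 128.200 × (0.5534 + 0.3063) ≈ 128.200 × 0.8597 ≈ 110.214 μg/mL.

110.2 μg/mL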